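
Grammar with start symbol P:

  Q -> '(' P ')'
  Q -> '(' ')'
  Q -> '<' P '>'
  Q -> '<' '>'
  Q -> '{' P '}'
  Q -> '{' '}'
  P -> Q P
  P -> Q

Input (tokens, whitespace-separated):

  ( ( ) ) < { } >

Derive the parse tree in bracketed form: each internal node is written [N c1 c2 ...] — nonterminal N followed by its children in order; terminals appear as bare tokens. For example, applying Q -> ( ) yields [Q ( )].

P
Q P
( P ) P
( Q ) P
( ( ) ) P
( ( ) ) Q
( ( ) ) < P >
( ( ) ) < Q >
( ( ) ) < { } >

[P [Q ( [P [Q ( )]] )] [P [Q < [P [Q { }]] >]]]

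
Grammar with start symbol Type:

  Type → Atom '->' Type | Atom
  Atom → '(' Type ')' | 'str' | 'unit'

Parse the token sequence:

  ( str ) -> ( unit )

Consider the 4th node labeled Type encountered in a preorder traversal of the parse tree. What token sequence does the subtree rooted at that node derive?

[Type [Atom ( [Type [Atom str]] )] -> [Type [Atom ( [Type [Atom unit]] )]]]

unit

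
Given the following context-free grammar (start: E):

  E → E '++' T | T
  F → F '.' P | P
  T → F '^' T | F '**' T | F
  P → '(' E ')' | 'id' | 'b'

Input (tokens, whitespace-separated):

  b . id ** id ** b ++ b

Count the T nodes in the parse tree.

4

[E [E [T [F [F [P b]] . [P id]] ** [T [F [P id]] ** [T [F [P b]]]]]] ++ [T [F [P b]]]]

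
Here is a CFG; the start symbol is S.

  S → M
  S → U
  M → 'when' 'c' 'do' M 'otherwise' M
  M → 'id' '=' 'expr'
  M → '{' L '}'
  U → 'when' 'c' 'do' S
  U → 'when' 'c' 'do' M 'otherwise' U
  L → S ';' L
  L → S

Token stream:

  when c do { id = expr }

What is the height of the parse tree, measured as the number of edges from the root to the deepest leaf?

7

[S [U when c do [S [M { [L [S [M id = expr]]] }]]]]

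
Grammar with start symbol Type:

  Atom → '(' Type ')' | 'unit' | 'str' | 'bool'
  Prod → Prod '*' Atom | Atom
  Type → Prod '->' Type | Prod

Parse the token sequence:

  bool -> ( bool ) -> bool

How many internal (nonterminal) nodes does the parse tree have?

12

[Type [Prod [Atom bool]] -> [Type [Prod [Atom ( [Type [Prod [Atom bool]]] )]] -> [Type [Prod [Atom bool]]]]]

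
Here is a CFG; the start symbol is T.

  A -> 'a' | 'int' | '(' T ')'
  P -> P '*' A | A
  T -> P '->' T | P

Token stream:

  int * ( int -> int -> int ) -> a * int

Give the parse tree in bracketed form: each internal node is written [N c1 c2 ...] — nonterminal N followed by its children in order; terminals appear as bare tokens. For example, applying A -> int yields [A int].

[T [P [P [A int]] * [A ( [T [P [A int]] -> [T [P [A int]] -> [T [P [A int]]]]] )]] -> [T [P [P [A a]] * [A int]]]]

T
P -> T
P * A -> T
A * A -> T
int * A -> T
int * ( T ) -> T
int * ( P -> T ) -> T
int * ( A -> T ) -> T
int * ( int -> T ) -> T
int * ( int -> P -> T ) -> T
int * ( int -> A -> T ) -> T
int * ( int -> int -> T ) -> T
int * ( int -> int -> P ) -> T
int * ( int -> int -> A ) -> T
int * ( int -> int -> int ) -> T
int * ( int -> int -> int ) -> P
int * ( int -> int -> int ) -> P * A
int * ( int -> int -> int ) -> A * A
int * ( int -> int -> int ) -> a * A
int * ( int -> int -> int ) -> a * int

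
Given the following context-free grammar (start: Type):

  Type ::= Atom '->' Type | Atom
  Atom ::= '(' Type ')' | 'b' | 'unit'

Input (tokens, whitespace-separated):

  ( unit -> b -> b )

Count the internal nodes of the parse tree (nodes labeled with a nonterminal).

[Type [Atom ( [Type [Atom unit] -> [Type [Atom b] -> [Type [Atom b]]]] )]]

8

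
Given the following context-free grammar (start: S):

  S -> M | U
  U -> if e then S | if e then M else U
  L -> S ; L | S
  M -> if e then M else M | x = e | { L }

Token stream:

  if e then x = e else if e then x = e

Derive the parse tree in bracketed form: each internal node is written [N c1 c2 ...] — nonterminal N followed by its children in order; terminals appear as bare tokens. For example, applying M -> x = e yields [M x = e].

S
U
if e then M else U
if e then x = e else U
if e then x = e else if e then S
if e then x = e else if e then M
if e then x = e else if e then x = e

[S [U if e then [M x = e] else [U if e then [S [M x = e]]]]]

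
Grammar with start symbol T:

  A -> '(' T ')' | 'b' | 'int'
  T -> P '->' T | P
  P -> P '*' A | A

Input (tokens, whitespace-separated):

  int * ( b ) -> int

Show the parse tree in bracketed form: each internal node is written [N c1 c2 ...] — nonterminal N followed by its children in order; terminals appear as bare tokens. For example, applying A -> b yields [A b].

T
P -> T
P * A -> T
A * A -> T
int * A -> T
int * ( T ) -> T
int * ( P ) -> T
int * ( A ) -> T
int * ( b ) -> T
int * ( b ) -> P
int * ( b ) -> A
int * ( b ) -> int

[T [P [P [A int]] * [A ( [T [P [A b]]] )]] -> [T [P [A int]]]]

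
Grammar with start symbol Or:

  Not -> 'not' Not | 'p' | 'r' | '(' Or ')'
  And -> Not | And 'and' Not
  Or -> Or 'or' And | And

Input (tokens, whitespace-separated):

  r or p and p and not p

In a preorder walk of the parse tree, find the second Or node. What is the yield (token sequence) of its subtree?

[Or [Or [And [Not r]]] or [And [And [And [Not p]] and [Not p]] and [Not not [Not p]]]]

r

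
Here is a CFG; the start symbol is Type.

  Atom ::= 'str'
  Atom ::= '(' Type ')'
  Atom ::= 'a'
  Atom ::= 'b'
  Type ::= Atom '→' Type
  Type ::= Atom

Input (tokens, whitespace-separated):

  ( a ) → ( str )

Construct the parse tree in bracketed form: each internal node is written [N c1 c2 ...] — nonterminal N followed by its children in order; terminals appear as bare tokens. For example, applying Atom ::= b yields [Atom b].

Type
Atom → Type
( Type ) → Type
( Atom ) → Type
( a ) → Type
( a ) → Atom
( a ) → ( Type )
( a ) → ( Atom )
( a ) → ( str )

[Type [Atom ( [Type [Atom a]] )] → [Type [Atom ( [Type [Atom str]] )]]]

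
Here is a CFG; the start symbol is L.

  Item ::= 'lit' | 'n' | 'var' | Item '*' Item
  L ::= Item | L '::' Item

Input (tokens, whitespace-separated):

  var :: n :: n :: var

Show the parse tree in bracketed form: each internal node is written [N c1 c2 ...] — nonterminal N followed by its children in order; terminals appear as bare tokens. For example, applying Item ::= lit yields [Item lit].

[L [L [L [L [Item var]] :: [Item n]] :: [Item n]] :: [Item var]]

L
L :: Item
L :: Item :: Item
L :: Item :: Item :: Item
Item :: Item :: Item :: Item
var :: Item :: Item :: Item
var :: n :: Item :: Item
var :: n :: n :: Item
var :: n :: n :: var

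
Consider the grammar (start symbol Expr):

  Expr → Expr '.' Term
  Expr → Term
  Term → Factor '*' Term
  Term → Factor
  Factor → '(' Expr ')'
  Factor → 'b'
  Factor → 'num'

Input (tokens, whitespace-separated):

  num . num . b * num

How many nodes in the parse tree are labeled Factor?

4

[Expr [Expr [Expr [Term [Factor num]]] . [Term [Factor num]]] . [Term [Factor b] * [Term [Factor num]]]]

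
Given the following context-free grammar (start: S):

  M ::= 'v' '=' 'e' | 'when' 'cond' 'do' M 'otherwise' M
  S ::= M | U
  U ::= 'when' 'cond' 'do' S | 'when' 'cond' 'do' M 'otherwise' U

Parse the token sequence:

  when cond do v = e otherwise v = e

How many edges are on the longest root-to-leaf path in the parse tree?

3

[S [M when cond do [M v = e] otherwise [M v = e]]]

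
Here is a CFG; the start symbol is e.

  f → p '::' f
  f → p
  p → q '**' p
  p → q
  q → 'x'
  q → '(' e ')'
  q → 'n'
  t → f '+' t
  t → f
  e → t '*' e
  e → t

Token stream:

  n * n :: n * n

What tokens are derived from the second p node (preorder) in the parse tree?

n

[e [t [f [p [q n]]]] * [e [t [f [p [q n]] :: [f [p [q n]]]]] * [e [t [f [p [q n]]]]]]]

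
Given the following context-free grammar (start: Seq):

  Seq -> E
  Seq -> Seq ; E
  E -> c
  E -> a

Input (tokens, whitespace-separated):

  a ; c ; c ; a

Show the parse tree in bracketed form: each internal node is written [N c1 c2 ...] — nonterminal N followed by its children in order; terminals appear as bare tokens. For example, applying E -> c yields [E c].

Seq
Seq ; E
Seq ; E ; E
Seq ; E ; E ; E
E ; E ; E ; E
a ; E ; E ; E
a ; c ; E ; E
a ; c ; c ; E
a ; c ; c ; a

[Seq [Seq [Seq [Seq [E a]] ; [E c]] ; [E c]] ; [E a]]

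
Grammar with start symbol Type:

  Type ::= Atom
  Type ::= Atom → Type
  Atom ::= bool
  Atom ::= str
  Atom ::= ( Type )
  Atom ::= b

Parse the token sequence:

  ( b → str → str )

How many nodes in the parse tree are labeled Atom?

[Type [Atom ( [Type [Atom b] → [Type [Atom str] → [Type [Atom str]]]] )]]

4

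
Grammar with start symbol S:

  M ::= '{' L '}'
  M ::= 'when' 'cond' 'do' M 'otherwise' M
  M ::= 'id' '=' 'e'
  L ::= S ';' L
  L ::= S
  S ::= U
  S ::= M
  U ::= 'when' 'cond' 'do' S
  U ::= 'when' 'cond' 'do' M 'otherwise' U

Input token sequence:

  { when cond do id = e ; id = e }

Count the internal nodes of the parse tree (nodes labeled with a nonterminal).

10

[S [M { [L [S [U when cond do [S [M id = e]]]] ; [L [S [M id = e]]]] }]]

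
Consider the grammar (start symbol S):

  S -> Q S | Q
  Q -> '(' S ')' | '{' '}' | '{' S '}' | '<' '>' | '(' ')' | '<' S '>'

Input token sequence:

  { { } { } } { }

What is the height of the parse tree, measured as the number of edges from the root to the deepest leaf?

5

[S [Q { [S [Q { }] [S [Q { }]]] }] [S [Q { }]]]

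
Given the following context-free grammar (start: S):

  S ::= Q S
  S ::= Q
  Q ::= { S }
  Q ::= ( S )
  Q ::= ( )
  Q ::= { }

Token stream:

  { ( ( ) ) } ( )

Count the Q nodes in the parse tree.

4

[S [Q { [S [Q ( [S [Q ( )]] )]] }] [S [Q ( )]]]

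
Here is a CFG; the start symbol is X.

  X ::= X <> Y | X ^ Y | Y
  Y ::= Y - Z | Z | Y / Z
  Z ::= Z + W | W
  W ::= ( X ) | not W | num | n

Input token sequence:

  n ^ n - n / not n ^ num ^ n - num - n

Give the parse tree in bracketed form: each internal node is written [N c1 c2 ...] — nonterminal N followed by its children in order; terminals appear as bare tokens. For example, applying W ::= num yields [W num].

[X [X [X [X [Y [Z [W n]]]] ^ [Y [Y [Y [Z [W n]]] - [Z [W n]]] / [Z [W not [W n]]]]] ^ [Y [Z [W num]]]] ^ [Y [Y [Y [Z [W n]]] - [Z [W num]]] - [Z [W n]]]]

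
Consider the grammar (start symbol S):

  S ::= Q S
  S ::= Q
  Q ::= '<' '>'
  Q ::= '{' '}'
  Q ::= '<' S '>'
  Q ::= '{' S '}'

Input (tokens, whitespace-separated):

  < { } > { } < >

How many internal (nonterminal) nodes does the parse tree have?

8

[S [Q < [S [Q { }]] >] [S [Q { }] [S [Q < >]]]]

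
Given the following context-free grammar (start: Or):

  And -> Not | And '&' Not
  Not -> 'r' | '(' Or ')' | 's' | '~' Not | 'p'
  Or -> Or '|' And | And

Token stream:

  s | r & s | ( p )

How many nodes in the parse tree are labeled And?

[Or [Or [Or [And [Not s]]] | [And [And [Not r]] & [Not s]]] | [And [Not ( [Or [And [Not p]]] )]]]

5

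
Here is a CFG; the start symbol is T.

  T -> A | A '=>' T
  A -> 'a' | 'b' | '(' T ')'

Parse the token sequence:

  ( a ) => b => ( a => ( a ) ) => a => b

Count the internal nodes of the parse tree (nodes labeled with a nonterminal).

[T [A ( [T [A a]] )] => [T [A b] => [T [A ( [T [A a] => [T [A ( [T [A a]] )]]] )] => [T [A a] => [T [A b]]]]]]

18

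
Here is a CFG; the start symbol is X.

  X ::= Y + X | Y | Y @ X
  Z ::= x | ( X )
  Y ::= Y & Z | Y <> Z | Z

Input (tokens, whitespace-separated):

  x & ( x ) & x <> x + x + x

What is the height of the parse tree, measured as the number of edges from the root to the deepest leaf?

8

[X [Y [Y [Y [Y [Z x]] & [Z ( [X [Y [Z x]]] )]] & [Z x]] <> [Z x]] + [X [Y [Z x]] + [X [Y [Z x]]]]]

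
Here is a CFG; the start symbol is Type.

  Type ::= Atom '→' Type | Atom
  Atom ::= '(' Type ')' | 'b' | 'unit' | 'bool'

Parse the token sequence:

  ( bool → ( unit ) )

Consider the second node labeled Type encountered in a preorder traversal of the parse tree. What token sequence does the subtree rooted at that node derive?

bool → ( unit )

[Type [Atom ( [Type [Atom bool] → [Type [Atom ( [Type [Atom unit]] )]]] )]]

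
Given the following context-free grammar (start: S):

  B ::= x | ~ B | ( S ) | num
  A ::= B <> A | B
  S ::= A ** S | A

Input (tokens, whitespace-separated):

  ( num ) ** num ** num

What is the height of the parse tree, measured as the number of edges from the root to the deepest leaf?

6

[S [A [B ( [S [A [B num]]] )]] ** [S [A [B num]] ** [S [A [B num]]]]]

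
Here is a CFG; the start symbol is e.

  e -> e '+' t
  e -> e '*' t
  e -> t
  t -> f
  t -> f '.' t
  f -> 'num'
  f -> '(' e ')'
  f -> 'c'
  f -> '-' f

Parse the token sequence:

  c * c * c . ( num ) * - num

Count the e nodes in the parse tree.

5

[e [e [e [e [t [f c]]] * [t [f c]]] * [t [f c] . [t [f ( [e [t [f num]]] )]]]] * [t [f - [f num]]]]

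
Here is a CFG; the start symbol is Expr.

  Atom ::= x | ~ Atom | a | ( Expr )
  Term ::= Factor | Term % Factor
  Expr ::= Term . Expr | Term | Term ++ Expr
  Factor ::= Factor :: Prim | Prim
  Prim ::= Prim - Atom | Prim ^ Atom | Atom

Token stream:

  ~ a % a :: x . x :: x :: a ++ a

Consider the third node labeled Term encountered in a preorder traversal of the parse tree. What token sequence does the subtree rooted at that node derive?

[Expr [Term [Term [Factor [Prim [Atom ~ [Atom a]]]]] % [Factor [Factor [Prim [Atom a]]] :: [Prim [Atom x]]]] . [Expr [Term [Factor [Factor [Factor [Prim [Atom x]]] :: [Prim [Atom x]]] :: [Prim [Atom a]]]] ++ [Expr [Term [Factor [Prim [Atom a]]]]]]]

x :: x :: a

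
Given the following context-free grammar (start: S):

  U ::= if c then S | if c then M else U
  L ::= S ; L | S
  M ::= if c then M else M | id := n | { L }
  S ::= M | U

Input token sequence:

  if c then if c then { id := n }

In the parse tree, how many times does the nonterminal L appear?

[S [U if c then [S [U if c then [S [M { [L [S [M id := n]]] }]]]]]]

1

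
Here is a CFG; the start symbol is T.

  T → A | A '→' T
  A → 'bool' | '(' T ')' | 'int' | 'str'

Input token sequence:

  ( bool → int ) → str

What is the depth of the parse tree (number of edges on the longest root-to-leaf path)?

5

[T [A ( [T [A bool] → [T [A int]]] )] → [T [A str]]]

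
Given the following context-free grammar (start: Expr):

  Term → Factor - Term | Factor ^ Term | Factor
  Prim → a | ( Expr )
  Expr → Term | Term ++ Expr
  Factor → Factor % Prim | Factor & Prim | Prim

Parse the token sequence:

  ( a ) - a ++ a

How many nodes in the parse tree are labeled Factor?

4

[Expr [Term [Factor [Prim ( [Expr [Term [Factor [Prim a]]]] )]] - [Term [Factor [Prim a]]]] ++ [Expr [Term [Factor [Prim a]]]]]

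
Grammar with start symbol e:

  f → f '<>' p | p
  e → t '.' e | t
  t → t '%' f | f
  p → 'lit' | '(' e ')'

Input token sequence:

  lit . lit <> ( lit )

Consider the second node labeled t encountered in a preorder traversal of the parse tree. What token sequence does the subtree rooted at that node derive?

lit <> ( lit )

[e [t [f [p lit]]] . [e [t [f [f [p lit]] <> [p ( [e [t [f [p lit]]]] )]]]]]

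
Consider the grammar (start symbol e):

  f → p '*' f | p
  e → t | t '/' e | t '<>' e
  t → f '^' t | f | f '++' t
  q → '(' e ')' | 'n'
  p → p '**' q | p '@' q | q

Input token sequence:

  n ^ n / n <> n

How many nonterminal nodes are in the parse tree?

[e [t [f [p [q n]]] ^ [t [f [p [q n]]]]] / [e [t [f [p [q n]]]] <> [e [t [f [p [q n]]]]]]]

19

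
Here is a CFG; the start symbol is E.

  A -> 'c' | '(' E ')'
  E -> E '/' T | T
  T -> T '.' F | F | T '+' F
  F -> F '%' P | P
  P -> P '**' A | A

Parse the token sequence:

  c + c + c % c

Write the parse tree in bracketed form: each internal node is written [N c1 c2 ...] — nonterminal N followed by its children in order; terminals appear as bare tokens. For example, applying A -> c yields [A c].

E
T
T + F
T + F + F
F + F + F
P + F + F
A + F + F
c + F + F
c + P + F
c + A + F
c + c + F
c + c + F % P
c + c + P % P
c + c + A % P
c + c + c % P
c + c + c % A
c + c + c % c

[E [T [T [T [F [P [A c]]]] + [F [P [A c]]]] + [F [F [P [A c]]] % [P [A c]]]]]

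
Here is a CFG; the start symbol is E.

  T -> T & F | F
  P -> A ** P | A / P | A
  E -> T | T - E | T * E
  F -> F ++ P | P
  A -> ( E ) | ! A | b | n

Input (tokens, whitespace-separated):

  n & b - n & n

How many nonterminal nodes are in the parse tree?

[E [T [T [F [P [A n]]]] & [F [P [A b]]]] - [E [T [T [F [P [A n]]]] & [F [P [A n]]]]]]

18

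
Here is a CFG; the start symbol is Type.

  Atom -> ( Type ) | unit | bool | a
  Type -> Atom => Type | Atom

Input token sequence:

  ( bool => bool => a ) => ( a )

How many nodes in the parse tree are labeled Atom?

[Type [Atom ( [Type [Atom bool] => [Type [Atom bool] => [Type [Atom a]]]] )] => [Type [Atom ( [Type [Atom a]] )]]]

6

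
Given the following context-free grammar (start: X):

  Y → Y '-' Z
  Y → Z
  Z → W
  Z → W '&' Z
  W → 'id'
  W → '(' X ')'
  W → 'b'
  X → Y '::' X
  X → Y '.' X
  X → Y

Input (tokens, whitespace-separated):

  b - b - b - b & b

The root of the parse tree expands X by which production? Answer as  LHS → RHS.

[X [Y [Y [Y [Y [Z [W b]]] - [Z [W b]]] - [Z [W b]]] - [Z [W b] & [Z [W b]]]]]

X → Y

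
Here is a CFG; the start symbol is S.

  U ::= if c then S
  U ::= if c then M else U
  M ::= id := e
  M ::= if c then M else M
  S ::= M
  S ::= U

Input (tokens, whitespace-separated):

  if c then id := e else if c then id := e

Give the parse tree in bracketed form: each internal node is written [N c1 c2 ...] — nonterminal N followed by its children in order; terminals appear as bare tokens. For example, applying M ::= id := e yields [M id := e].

[S [U if c then [M id := e] else [U if c then [S [M id := e]]]]]

S
U
if c then M else U
if c then id := e else U
if c then id := e else if c then S
if c then id := e else if c then M
if c then id := e else if c then id := e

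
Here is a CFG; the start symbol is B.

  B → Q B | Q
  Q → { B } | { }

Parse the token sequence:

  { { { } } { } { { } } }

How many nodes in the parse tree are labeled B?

[B [Q { [B [Q { [B [Q { }]] }] [B [Q { }] [B [Q { [B [Q { }]] }]]]] }]]

6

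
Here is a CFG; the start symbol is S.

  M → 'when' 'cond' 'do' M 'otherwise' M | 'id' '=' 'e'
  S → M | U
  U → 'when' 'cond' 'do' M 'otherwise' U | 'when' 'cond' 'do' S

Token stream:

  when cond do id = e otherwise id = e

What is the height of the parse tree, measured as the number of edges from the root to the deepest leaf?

3

[S [M when cond do [M id = e] otherwise [M id = e]]]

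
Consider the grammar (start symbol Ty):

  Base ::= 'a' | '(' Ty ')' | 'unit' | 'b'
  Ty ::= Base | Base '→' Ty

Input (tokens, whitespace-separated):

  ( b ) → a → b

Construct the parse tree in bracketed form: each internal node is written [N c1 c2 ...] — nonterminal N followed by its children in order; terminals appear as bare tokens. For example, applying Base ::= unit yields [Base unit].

Ty
Base → Ty
( Ty ) → Ty
( Base ) → Ty
( b ) → Ty
( b ) → Base → Ty
( b ) → a → Ty
( b ) → a → Base
( b ) → a → b

[Ty [Base ( [Ty [Base b]] )] → [Ty [Base a] → [Ty [Base b]]]]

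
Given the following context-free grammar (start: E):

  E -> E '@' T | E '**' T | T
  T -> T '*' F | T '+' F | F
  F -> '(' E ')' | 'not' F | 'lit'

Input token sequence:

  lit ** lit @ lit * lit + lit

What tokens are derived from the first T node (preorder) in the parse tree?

[E [E [E [T [F lit]]] ** [T [F lit]]] @ [T [T [T [F lit]] * [F lit]] + [F lit]]]

lit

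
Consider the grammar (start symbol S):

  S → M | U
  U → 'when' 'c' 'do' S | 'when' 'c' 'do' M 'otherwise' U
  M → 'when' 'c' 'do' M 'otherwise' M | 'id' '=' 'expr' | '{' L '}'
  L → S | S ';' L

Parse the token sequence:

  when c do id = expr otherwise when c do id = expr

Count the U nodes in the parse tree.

2

[S [U when c do [M id = expr] otherwise [U when c do [S [M id = expr]]]]]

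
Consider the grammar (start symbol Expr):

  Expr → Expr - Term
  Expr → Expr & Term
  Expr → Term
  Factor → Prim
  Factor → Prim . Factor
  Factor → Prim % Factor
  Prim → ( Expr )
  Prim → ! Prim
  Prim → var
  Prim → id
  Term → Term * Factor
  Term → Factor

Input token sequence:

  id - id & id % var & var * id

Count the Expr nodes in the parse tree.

4

[Expr [Expr [Expr [Expr [Term [Factor [Prim id]]]] - [Term [Factor [Prim id]]]] & [Term [Factor [Prim id] % [Factor [Prim var]]]]] & [Term [Term [Factor [Prim var]]] * [Factor [Prim id]]]]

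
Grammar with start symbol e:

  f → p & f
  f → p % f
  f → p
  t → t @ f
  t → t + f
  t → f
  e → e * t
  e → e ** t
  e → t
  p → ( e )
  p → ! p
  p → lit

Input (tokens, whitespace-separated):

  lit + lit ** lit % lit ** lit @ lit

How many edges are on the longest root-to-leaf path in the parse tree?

[e [e [e [t [t [f [p lit]]] + [f [p lit]]]] ** [t [f [p lit] % [f [p lit]]]]] ** [t [t [f [p lit]]] @ [f [p lit]]]]

7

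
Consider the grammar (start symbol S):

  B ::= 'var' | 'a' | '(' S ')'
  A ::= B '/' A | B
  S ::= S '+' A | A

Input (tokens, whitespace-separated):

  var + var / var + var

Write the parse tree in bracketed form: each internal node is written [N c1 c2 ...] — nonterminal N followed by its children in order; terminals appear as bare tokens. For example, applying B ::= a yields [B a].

[S [S [S [A [B var]]] + [A [B var] / [A [B var]]]] + [A [B var]]]

S
S + A
S + A + A
A + A + A
B + A + A
var + A + A
var + B / A + A
var + var / A + A
var + var / B + A
var + var / var + A
var + var / var + B
var + var / var + var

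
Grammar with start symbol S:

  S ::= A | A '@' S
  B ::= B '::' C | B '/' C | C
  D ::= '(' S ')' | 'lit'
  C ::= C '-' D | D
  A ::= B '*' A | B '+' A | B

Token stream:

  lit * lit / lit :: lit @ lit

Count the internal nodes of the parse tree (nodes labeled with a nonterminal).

20

[S [A [B [C [D lit]]] * [A [B [B [B [C [D lit]]] / [C [D lit]]] :: [C [D lit]]]]] @ [S [A [B [C [D lit]]]]]]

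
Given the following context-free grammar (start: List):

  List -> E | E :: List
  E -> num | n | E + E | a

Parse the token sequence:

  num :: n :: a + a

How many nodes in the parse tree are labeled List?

3

[List [E num] :: [List [E n] :: [List [E [E a] + [E a]]]]]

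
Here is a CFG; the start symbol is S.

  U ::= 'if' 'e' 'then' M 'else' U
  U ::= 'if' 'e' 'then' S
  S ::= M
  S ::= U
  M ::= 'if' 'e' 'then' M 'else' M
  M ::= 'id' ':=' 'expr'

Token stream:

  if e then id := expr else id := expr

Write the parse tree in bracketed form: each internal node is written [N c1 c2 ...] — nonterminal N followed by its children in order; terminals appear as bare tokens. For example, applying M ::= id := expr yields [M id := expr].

[S [M if e then [M id := expr] else [M id := expr]]]

S
M
if e then M else M
if e then id := expr else M
if e then id := expr else id := expr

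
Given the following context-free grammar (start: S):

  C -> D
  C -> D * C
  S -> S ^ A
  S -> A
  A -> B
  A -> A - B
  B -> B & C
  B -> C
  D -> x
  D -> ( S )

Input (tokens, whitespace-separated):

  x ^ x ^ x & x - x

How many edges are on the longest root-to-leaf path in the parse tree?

7

[S [S [S [A [B [C [D x]]]]] ^ [A [B [C [D x]]]]] ^ [A [A [B [B [C [D x]]] & [C [D x]]]] - [B [C [D x]]]]]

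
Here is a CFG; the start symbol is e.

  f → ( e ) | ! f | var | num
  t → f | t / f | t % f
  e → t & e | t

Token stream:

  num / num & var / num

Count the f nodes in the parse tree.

[e [t [t [f num]] / [f num]] & [e [t [t [f var]] / [f num]]]]

4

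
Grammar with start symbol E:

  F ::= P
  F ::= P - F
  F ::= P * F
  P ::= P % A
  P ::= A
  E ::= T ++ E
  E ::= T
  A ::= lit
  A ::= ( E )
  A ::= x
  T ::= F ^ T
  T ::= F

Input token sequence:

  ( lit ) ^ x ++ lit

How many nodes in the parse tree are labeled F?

4

[E [T [F [P [A ( [E [T [F [P [A lit]]]]] )]]] ^ [T [F [P [A x]]]]] ++ [E [T [F [P [A lit]]]]]]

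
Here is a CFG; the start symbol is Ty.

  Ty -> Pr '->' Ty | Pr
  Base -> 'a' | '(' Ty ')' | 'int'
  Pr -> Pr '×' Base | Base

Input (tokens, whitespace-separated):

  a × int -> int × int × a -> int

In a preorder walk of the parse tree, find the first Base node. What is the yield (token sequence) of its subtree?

[Ty [Pr [Pr [Base a]] × [Base int]] -> [Ty [Pr [Pr [Pr [Base int]] × [Base int]] × [Base a]] -> [Ty [Pr [Base int]]]]]

a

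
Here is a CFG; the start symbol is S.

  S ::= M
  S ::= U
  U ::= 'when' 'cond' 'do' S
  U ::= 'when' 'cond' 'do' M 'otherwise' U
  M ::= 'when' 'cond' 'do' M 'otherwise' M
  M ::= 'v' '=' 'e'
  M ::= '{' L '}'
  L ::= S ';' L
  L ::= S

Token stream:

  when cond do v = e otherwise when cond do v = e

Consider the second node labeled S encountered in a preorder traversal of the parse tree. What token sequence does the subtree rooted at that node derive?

[S [U when cond do [M v = e] otherwise [U when cond do [S [M v = e]]]]]

v = e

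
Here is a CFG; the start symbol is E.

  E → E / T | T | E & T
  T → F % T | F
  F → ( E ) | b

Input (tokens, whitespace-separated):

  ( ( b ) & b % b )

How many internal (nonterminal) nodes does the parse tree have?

[E [T [F ( [E [E [T [F ( [E [T [F b]]] )]]] & [T [F b] % [T [F b]]]] )]]]

14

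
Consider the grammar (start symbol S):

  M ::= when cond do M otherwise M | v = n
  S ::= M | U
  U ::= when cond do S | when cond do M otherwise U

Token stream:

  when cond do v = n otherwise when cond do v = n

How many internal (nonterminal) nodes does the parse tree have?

6

[S [U when cond do [M v = n] otherwise [U when cond do [S [M v = n]]]]]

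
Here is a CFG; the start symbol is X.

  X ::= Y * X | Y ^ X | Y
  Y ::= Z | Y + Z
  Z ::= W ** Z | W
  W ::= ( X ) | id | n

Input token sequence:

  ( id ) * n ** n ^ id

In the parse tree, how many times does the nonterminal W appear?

5

[X [Y [Z [W ( [X [Y [Z [W id]]]] )]]] * [X [Y [Z [W n] ** [Z [W n]]]] ^ [X [Y [Z [W id]]]]]]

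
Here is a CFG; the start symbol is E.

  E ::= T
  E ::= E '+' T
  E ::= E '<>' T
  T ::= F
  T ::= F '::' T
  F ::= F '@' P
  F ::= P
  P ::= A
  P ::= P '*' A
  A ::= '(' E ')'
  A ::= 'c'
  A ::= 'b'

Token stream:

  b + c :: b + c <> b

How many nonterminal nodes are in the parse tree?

[E [E [E [E [T [F [P [A b]]]]] + [T [F [P [A c]]] :: [T [F [P [A b]]]]]] + [T [F [P [A c]]]]] <> [T [F [P [A b]]]]]

24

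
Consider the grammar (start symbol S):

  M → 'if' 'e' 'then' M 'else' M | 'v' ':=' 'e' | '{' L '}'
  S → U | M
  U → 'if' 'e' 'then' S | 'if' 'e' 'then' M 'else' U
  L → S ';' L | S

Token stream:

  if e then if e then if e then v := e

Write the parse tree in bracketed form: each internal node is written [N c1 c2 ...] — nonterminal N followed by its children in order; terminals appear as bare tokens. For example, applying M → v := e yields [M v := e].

[S [U if e then [S [U if e then [S [U if e then [S [M v := e]]]]]]]]

S
U
if e then S
if e then U
if e then if e then S
if e then if e then U
if e then if e then if e then S
if e then if e then if e then M
if e then if e then if e then v := e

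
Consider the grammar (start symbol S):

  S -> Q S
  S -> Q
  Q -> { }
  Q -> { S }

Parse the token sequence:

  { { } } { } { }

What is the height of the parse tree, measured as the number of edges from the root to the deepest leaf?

4

[S [Q { [S [Q { }]] }] [S [Q { }] [S [Q { }]]]]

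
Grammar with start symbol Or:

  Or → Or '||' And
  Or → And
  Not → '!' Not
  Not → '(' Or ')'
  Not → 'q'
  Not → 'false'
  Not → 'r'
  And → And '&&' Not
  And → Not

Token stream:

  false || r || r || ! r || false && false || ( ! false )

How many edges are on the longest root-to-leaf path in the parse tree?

8

[Or [Or [Or [Or [Or [Or [And [Not false]]] || [And [Not r]]] || [And [Not r]]] || [And [Not ! [Not r]]]] || [And [And [Not false]] && [Not false]]] || [And [Not ( [Or [And [Not ! [Not false]]]] )]]]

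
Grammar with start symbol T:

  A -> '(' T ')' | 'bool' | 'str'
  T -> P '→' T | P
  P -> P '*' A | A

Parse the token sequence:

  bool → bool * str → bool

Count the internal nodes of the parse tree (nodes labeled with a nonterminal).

[T [P [A bool]] → [T [P [P [A bool]] * [A str]] → [T [P [A bool]]]]]

11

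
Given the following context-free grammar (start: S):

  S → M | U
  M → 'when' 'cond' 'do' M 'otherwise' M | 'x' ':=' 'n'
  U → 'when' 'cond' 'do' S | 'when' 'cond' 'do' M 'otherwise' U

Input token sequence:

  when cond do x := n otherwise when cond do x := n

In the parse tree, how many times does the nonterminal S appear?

2

[S [U when cond do [M x := n] otherwise [U when cond do [S [M x := n]]]]]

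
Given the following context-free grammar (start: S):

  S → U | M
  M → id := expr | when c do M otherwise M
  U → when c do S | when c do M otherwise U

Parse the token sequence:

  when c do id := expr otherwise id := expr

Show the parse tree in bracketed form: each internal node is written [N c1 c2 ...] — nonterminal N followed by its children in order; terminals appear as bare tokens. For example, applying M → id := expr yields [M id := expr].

S
M
when c do M otherwise M
when c do id := expr otherwise M
when c do id := expr otherwise id := expr

[S [M when c do [M id := expr] otherwise [M id := expr]]]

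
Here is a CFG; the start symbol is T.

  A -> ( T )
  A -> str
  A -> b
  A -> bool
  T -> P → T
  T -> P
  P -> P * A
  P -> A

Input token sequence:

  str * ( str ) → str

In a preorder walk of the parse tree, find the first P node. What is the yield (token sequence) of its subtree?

[T [P [P [A str]] * [A ( [T [P [A str]]] )]] → [T [P [A str]]]]

str * ( str )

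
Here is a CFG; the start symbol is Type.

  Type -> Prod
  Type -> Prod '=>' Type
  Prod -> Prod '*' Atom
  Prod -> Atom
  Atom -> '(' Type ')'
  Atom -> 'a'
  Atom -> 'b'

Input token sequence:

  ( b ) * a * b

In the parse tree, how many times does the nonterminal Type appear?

2

[Type [Prod [Prod [Prod [Atom ( [Type [Prod [Atom b]]] )]] * [Atom a]] * [Atom b]]]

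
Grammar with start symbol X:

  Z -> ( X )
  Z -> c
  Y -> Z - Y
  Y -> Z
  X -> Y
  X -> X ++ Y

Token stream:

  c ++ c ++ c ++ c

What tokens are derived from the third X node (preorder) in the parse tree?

[X [X [X [X [Y [Z c]]] ++ [Y [Z c]]] ++ [Y [Z c]]] ++ [Y [Z c]]]

c ++ c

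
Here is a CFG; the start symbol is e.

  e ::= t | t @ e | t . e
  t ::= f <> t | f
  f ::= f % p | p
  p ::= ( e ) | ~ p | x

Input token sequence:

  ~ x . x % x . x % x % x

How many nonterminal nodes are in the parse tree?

[e [t [f [p ~ [p x]]]] . [e [t [f [f [p x]] % [p x]]] . [e [t [f [f [f [p x]] % [p x]] % [p x]]]]]]

19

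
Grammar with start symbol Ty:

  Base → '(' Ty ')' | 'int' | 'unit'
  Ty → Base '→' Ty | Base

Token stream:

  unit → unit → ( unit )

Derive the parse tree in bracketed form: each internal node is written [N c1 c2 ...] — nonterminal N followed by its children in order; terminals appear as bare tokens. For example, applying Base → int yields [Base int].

Ty
Base → Ty
unit → Ty
unit → Base → Ty
unit → unit → Ty
unit → unit → Base
unit → unit → ( Ty )
unit → unit → ( Base )
unit → unit → ( unit )

[Ty [Base unit] → [Ty [Base unit] → [Ty [Base ( [Ty [Base unit]] )]]]]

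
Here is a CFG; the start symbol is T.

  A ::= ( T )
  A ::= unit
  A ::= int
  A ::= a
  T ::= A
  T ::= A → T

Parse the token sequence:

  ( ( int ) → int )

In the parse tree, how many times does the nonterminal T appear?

4

[T [A ( [T [A ( [T [A int]] )] → [T [A int]]] )]]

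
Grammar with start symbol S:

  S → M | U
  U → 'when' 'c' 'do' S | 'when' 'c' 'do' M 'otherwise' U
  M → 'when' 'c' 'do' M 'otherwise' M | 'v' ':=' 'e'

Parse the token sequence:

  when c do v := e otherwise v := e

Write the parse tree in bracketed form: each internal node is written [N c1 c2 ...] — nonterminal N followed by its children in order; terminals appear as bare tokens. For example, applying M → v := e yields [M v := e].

[S [M when c do [M v := e] otherwise [M v := e]]]

S
M
when c do M otherwise M
when c do v := e otherwise M
when c do v := e otherwise v := e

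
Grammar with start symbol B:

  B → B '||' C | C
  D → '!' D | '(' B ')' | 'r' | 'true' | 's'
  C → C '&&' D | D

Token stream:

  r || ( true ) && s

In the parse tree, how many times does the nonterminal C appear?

[B [B [C [D r]]] || [C [C [D ( [B [C [D true]]] )]] && [D s]]]

4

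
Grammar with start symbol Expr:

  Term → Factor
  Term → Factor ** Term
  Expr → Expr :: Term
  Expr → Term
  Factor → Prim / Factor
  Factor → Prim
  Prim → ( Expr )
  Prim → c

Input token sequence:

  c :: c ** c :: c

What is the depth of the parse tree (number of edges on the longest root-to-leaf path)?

[Expr [Expr [Expr [Term [Factor [Prim c]]]] :: [Term [Factor [Prim c]] ** [Term [Factor [Prim c]]]]] :: [Term [Factor [Prim c]]]]

6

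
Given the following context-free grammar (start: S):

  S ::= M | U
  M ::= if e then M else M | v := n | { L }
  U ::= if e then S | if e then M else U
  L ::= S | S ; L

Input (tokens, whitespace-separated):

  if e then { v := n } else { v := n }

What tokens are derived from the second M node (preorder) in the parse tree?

[S [M if e then [M { [L [S [M v := n]]] }] else [M { [L [S [M v := n]]] }]]]

{ v := n }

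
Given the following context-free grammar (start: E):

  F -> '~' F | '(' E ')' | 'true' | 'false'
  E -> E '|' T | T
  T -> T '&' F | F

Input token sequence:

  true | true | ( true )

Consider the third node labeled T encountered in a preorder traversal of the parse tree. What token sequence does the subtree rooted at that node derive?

[E [E [E [T [F true]]] | [T [F true]]] | [T [F ( [E [T [F true]]] )]]]

( true )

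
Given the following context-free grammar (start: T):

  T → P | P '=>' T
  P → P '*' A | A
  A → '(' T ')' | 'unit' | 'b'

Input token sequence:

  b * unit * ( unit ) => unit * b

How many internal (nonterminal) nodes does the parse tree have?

15

[T [P [P [P [A b]] * [A unit]] * [A ( [T [P [A unit]]] )]] => [T [P [P [A unit]] * [A b]]]]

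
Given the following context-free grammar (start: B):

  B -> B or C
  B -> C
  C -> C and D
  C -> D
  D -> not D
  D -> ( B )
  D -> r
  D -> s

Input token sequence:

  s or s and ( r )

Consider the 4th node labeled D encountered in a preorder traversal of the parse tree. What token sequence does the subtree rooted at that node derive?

r

[B [B [C [D s]]] or [C [C [D s]] and [D ( [B [C [D r]]] )]]]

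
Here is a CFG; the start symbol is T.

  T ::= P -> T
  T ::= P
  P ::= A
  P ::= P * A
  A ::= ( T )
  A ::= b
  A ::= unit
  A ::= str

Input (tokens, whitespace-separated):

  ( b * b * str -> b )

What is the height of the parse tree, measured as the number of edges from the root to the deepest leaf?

[T [P [A ( [T [P [P [P [A b]] * [A b]] * [A str]] -> [T [P [A b]]]] )]]]

8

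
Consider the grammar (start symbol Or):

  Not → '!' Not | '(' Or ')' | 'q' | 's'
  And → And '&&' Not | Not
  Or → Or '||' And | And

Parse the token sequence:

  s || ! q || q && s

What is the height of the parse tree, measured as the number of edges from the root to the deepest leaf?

5

[Or [Or [Or [And [Not s]]] || [And [Not ! [Not q]]]] || [And [And [Not q]] && [Not s]]]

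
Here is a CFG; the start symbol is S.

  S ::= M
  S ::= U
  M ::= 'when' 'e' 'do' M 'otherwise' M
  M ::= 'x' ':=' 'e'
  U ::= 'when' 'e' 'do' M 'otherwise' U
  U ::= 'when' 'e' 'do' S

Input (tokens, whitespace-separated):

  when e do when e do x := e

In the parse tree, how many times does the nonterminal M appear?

[S [U when e do [S [U when e do [S [M x := e]]]]]]

1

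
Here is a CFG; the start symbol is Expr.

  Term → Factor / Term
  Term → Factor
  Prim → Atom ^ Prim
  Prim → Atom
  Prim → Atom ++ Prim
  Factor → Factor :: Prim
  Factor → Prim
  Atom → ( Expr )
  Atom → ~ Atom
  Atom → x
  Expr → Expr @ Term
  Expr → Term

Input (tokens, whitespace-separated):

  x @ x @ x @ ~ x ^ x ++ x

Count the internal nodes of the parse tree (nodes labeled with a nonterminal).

[Expr [Expr [Expr [Expr [Term [Factor [Prim [Atom x]]]]] @ [Term [Factor [Prim [Atom x]]]]] @ [Term [Factor [Prim [Atom x]]]]] @ [Term [Factor [Prim [Atom ~ [Atom x]] ^ [Prim [Atom x] ++ [Prim [Atom x]]]]]]]

25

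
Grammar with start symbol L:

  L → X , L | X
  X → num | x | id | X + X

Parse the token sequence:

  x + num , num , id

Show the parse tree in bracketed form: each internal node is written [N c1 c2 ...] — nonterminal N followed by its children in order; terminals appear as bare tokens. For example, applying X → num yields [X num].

[L [X [X x] + [X num]] , [L [X num] , [L [X id]]]]

L
X , L
X + X , L
x + X , L
x + num , L
x + num , X , L
x + num , num , L
x + num , num , X
x + num , num , id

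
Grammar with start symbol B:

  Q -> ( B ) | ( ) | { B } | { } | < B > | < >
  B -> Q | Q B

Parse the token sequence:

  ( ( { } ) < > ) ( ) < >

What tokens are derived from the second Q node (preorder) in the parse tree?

( { } )

[B [Q ( [B [Q ( [B [Q { }]] )] [B [Q < >]]] )] [B [Q ( )] [B [Q < >]]]]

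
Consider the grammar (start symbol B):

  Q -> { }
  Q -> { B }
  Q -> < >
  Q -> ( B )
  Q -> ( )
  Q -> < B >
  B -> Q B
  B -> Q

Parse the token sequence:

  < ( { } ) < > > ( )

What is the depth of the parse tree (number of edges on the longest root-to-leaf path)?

[B [Q < [B [Q ( [B [Q { }]] )] [B [Q < >]]] >] [B [Q ( )]]]

6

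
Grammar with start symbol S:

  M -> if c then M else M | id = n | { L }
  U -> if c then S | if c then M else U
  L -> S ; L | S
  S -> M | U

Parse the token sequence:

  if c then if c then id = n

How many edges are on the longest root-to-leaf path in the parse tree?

[S [U if c then [S [U if c then [S [M id = n]]]]]]

6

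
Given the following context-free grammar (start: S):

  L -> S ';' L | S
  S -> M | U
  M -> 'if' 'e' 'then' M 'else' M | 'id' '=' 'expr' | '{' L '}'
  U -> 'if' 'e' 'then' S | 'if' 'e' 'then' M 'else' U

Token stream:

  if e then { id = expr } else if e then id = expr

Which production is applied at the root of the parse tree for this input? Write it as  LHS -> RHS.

S -> U

[S [U if e then [M { [L [S [M id = expr]]] }] else [U if e then [S [M id = expr]]]]]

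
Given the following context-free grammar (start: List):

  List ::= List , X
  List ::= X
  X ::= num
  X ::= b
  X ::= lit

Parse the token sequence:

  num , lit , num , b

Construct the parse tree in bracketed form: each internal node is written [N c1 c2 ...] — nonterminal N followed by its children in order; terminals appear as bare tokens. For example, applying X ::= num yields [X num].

List
List , X
List , X , X
List , X , X , X
X , X , X , X
num , X , X , X
num , lit , X , X
num , lit , num , X
num , lit , num , b

[List [List [List [List [X num]] , [X lit]] , [X num]] , [X b]]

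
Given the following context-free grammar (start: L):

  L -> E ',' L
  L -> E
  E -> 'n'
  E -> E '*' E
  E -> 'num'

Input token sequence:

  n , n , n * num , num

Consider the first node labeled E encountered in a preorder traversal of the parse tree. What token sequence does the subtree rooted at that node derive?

[L [E n] , [L [E n] , [L [E [E n] * [E num]] , [L [E num]]]]]

n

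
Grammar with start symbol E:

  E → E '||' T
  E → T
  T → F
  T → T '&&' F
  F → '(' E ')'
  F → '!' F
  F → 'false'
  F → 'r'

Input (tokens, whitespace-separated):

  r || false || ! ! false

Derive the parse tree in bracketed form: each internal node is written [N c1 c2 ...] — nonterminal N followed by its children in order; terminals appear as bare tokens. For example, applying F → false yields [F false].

[E [E [E [T [F r]]] || [T [F false]]] || [T [F ! [F ! [F false]]]]]

E
E || T
E || T || T
T || T || T
F || T || T
r || T || T
r || F || T
r || false || T
r || false || F
r || false || ! F
r || false || ! ! F
r || false || ! ! false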